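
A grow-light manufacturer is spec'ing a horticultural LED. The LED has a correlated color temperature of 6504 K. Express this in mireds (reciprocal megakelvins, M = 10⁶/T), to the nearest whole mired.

154 mireds

M = 10⁶ / 6504 = 153.752 → 154 mireds.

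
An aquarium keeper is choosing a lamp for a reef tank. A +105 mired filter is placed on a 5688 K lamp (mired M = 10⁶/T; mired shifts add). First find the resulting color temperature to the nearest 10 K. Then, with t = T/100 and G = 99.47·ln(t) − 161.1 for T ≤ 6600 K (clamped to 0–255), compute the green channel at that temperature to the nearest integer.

M_in = 10⁶/5688 = 175.81; M_out = 175.81 + (+105) = 280.81.
T_out = 10⁶/280.81 = 3561.1 K → 3560 K; t = 35.6.
G = 99.47·ln 35.6 − 161.1 = 99.47·3.5723 − 161.1 = 194.241.
Rounded: 194.

194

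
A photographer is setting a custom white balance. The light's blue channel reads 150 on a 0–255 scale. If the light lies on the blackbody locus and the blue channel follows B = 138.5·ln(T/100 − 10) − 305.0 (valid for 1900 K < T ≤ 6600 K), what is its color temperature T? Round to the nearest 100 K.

ln(t − 10) = (150 + 305.0) / 138.5 = 3.2852.
t − 10 = e^3.2852 = 26.714, so t = 36.714.
T = 100·t = 3671 K → 3700 K to the nearest 100 K.

3700 K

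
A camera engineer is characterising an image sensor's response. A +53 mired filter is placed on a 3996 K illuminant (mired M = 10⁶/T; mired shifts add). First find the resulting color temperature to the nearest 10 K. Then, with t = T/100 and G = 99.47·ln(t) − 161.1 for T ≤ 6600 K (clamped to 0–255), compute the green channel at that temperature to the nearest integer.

187

M_in = 10⁶/3996 = 250.25; M_out = 250.25 + (+53) = 303.25.
T_out = 10⁶/303.25 = 3297.6 K → 3300 K; t = 33.
G = 99.47·ln 33 − 161.1 = 99.47·3.4965 − 161.1 = 186.698.
Rounded: 187.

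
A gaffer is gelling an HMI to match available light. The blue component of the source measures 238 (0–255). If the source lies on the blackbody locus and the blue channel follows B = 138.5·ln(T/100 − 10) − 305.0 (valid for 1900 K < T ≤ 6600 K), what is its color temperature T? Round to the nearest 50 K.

6050 K

ln(t − 10) = (238 + 305.0) / 138.5 = 3.9206.
t − 10 = e^3.9206 = 50.430, so t = 60.430.
T = 100·t = 6043 K → 6050 K to the nearest 50 K.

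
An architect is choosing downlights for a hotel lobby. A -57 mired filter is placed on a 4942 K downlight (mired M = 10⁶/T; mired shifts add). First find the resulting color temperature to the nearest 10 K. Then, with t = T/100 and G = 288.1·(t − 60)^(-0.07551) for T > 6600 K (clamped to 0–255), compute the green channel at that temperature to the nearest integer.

M_in = 10⁶/4942 = 202.35; M_out = 202.35 + (-57) = 145.35.
T_out = 10⁶/145.35 = 6880.1 K → 6880 K; t = 68.8.
G = 288.1·(68.8 − 60)^(-0.07551) = 288.1·8.8^(-0.07551) = 288.1·0.84856 = 244.470.
Rounded: 244.

244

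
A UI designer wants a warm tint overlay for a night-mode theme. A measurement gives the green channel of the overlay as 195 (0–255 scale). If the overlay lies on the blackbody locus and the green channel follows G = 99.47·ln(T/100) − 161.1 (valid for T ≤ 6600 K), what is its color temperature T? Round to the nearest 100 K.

3600 K

ln t = (195 + 161.1) / 99.47 = 3.5800.
t = e^3.5800 = 35.873.
T = 100·t = 3587 K → 3600 K to the nearest 100 K.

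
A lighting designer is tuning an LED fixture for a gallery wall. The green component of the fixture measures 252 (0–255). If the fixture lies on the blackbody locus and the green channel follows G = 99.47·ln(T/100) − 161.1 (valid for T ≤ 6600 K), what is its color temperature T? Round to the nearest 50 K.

ln t = (252 + 161.1) / 99.47 = 4.1530.
t = e^4.1530 = 63.625.
T = 100·t = 6363 K → 6350 K to the nearest 50 K.

6350 K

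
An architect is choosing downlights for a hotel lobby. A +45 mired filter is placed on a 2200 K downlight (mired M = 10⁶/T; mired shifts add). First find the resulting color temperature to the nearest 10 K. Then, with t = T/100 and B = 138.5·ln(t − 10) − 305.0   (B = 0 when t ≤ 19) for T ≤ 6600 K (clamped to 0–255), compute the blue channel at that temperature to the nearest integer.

M_in = 10⁶/2200 = 454.55; M_out = 454.55 + (+45) = 499.55.
T_out = 10⁶/499.55 = 2001.8 K → 2000 K; t = 20.
B = 138.5·ln(20 − 10) − 305.0 = 138.5·ln 10 − 305.0 = 138.5·2.3026 − 305.0 = 13.908.
Rounded: 14.

14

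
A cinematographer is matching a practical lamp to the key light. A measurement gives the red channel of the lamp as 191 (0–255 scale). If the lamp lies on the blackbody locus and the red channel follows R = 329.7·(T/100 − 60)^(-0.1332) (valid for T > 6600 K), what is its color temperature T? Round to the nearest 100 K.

(t − 60)^(-0.1332) = 191/329.7 = 0.57931.
t − 60 = 0.57931^(1/-0.1332) = 0.57931^(-7.508) = 60.245, so t = 120.245.
T = 100·t = 12025 K → 12000 K to the nearest 100 K.

12000 K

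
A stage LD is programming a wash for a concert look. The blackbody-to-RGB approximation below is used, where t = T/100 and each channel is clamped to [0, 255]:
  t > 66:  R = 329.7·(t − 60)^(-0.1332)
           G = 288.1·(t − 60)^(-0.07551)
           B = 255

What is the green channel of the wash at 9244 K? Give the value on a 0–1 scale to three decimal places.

0.869

t = 9244/100 = 92.44; the t > 66 branch applies.
G = 288.1·(92.44 − 60)^(-0.07551) = 288.1·32.44^(-0.07551) = 288.1·0.76895 = 221.535.
On a 0–1 scale: 221.535/255 = 0.8688 → 0.869.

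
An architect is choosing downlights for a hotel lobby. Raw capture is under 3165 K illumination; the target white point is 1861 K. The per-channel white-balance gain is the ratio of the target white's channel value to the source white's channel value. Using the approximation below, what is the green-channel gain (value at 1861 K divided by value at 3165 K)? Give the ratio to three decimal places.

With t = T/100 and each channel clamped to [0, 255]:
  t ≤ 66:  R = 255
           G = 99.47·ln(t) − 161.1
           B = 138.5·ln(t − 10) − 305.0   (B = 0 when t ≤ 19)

At 3165 K (t = 31.65):
  G = 99.47·ln 31.65 − 161.1 = 99.47·3.4547 − 161.1 = 182.543.
At 1861 K (t = 18.61):
  G = 99.47·ln 18.61 − 161.1 = 99.47·2.9237 − 161.1 = 129.720.
Gain = 129.720 / 182.543 = 0.7106 → 0.711.

0.711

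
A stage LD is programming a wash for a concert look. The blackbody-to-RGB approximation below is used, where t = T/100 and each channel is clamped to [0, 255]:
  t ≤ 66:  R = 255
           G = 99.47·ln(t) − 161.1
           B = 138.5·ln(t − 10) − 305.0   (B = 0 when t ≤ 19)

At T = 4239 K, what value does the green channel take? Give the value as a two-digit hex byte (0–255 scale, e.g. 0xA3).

t = 4239/100 = 42.39; the t ≤ 66 branch applies.
G = 99.47·ln 42.39 − 161.1 = 99.47·3.7469 − 161.1 = 211.605.
Rounded: 212; in hex, 0xD4.

0xD4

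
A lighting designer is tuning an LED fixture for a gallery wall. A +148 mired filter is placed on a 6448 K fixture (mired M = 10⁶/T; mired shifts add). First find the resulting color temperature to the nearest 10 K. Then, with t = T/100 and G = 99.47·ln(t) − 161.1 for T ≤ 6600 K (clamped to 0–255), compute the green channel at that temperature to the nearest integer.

187

M_in = 10⁶/6448 = 155.09; M_out = 155.09 + (+148) = 303.09.
T_out = 10⁶/303.09 = 3299.4 K → 3300 K; t = 33.
G = 99.47·ln 33 − 161.1 = 99.47·3.4965 − 161.1 = 186.698.
Rounded: 187.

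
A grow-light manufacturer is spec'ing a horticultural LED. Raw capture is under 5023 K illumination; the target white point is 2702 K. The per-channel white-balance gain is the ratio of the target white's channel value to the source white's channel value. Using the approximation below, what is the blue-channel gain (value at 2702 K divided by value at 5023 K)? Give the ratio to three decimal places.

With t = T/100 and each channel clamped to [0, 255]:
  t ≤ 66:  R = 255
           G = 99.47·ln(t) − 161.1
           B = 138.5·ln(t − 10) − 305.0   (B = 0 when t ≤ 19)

0.424

At 5023 K (t = 50.23):
  B = 138.5·ln(50.23 − 10) − 305.0 = 138.5·ln 40.23 − 305.0 = 138.5·3.6946 − 305.0 = 206.704.
At 2702 K (t = 27.02):
  B = 138.5·ln(27.02 − 10) − 305.0 = 138.5·ln 17.02 − 305.0 = 138.5·2.8344 − 305.0 = 87.563.
Gain = 87.563 / 206.704 = 0.4236 → 0.424.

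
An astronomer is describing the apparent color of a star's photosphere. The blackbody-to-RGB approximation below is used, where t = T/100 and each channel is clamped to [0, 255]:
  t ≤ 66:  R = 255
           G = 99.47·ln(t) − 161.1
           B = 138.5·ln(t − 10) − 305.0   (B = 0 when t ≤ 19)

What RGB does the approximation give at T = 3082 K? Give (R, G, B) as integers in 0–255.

(255, 180, 115)

t = 3082/100 = 30.82; the t ≤ 66 branch applies.
R = 255 by definition for t ≤ 66.
G = 99.47·ln 30.82 − 161.1 = 99.47·3.4282 − 161.1 = 179.899.
B = 138.5·ln(30.82 − 10) − 305.0 = 138.5·ln 20.82 − 305.0 = 138.5·3.0359 − 305.0 = 115.474.
Rounded: (255, 180, 115).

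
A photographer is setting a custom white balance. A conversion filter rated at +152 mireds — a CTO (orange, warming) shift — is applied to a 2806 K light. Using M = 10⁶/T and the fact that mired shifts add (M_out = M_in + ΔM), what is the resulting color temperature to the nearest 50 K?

M_in = 10⁶/2806 = 356.38 mireds.
M_out = 356.38 + (+152) = 508.38 mireds.
T_out = 10⁶/508.38 = 1967.0 K → 1950 K.

1950 K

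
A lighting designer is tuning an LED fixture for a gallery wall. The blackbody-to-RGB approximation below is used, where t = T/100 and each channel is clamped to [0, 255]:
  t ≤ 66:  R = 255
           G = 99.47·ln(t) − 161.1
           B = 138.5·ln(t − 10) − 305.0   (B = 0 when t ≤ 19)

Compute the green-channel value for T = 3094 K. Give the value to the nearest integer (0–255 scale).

t = 3094/100 = 30.94; the t ≤ 66 branch applies.
G = 99.47·ln 30.94 − 161.1 = 99.47·3.4320 − 161.1 = 180.286.
Rounded: 180.

180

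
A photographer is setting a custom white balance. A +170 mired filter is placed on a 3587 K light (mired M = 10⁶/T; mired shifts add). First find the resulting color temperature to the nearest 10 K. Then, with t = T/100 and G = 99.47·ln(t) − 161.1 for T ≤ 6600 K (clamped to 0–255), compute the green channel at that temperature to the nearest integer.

M_in = 10⁶/3587 = 278.78; M_out = 278.78 + (+170) = 448.78.
T_out = 10⁶/448.78 = 2228.2 K → 2230 K; t = 22.3.
G = 99.47·ln 22.3 − 161.1 = 99.47·3.1046 − 161.1 = 147.713.
Rounded: 148.

148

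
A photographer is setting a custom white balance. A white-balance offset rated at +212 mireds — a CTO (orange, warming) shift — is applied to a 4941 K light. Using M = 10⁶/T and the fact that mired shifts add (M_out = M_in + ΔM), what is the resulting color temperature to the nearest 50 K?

2400 K

M_in = 10⁶/4941 = 202.39 mireds.
M_out = 202.39 + (+212) = 414.39 mireds.
T_out = 10⁶/414.39 = 2413.2 K → 2400 K.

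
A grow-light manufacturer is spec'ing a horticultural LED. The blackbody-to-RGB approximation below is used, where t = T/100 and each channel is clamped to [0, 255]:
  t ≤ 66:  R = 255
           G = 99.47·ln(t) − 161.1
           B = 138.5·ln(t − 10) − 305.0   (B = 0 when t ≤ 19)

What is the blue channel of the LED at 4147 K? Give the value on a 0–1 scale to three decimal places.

0.677

t = 4147/100 = 41.47; the t ≤ 66 branch applies.
B = 138.5·ln(41.47 − 10) − 305.0 = 138.5·ln 31.47 − 305.0 = 138.5·3.4490 − 305.0 = 172.691.
On a 0–1 scale: 172.691/255 = 0.6772 → 0.677.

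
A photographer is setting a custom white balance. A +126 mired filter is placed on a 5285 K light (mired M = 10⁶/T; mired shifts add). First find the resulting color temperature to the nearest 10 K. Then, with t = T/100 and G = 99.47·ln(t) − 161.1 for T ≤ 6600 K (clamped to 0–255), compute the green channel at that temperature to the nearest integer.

M_in = 10⁶/5285 = 189.21; M_out = 189.21 + (+126) = 315.21.
T_out = 10⁶/315.21 = 3172.4 K → 3170 K; t = 31.7.
G = 99.47·ln 31.7 − 161.1 = 99.47·3.4563 − 161.1 = 182.700.
Rounded: 183.

183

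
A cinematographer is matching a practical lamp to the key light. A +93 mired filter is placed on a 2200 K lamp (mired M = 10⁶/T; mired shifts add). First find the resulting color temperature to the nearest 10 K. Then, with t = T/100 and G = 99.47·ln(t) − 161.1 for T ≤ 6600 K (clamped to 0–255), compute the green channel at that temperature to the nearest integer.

128

M_in = 10⁶/2200 = 454.55; M_out = 454.55 + (+93) = 547.55.
T_out = 10⁶/547.55 = 1826.3 K → 1830 K; t = 18.3.
G = 99.47·ln 18.3 − 161.1 = 99.47·2.9069 − 161.1 = 128.049.
Rounded: 128.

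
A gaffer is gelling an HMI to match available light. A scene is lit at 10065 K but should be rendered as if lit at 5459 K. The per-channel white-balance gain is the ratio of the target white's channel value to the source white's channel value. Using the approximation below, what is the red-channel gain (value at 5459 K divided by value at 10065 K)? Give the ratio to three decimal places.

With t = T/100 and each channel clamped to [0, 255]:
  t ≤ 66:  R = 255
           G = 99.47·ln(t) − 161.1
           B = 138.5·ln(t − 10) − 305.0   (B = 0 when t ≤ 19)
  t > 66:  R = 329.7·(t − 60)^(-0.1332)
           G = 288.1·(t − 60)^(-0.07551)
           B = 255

1.267

At 10065 K (t = 100.65):
  R = 329.7·(100.65 − 60)^(-0.1332) = 329.7·40.65^(-0.1332) = 329.7·0.61048 = 201.276.
At 5459 K (t = 54.59):
  R = 255 by definition for t ≤ 66.
Gain = 255.000 / 201.276 = 1.2669 → 1.267.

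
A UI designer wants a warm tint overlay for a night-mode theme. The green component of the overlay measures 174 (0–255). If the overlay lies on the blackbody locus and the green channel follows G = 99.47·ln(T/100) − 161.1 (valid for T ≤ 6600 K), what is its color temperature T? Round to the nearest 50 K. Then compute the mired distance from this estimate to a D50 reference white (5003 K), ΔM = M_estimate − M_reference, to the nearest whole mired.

ln t = (174 + 161.1) / 99.47 = 3.3689.
t = e^3.3689 = 29.045.
T = 100·t = 2905 K → 2900 K to the nearest 50 K.
M_estimate = 10⁶/2900 = 344.83; M_reference = 10⁶/5003 = 199.88.
ΔM = 344.83 − 199.88 = 144.95 → +145 mireds.

+145 mireds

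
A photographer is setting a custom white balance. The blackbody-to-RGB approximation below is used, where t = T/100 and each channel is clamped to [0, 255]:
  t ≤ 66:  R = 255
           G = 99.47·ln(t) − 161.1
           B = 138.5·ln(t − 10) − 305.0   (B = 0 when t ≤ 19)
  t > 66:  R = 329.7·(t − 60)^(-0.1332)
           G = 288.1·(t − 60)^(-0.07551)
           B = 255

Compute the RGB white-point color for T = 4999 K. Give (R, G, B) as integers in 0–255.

(255, 228, 206)

t = 4999/100 = 49.99; the t ≤ 66 branch applies.
R = 255 by definition for t ≤ 66.
G = 99.47·ln 49.99 − 161.1 = 99.47·3.9118 − 161.1 = 228.009.
B = 138.5·ln(49.99 − 10) − 305.0 = 138.5·ln 39.99 − 305.0 = 138.5·3.6886 − 305.0 = 205.875.
Rounded: (255, 228, 206).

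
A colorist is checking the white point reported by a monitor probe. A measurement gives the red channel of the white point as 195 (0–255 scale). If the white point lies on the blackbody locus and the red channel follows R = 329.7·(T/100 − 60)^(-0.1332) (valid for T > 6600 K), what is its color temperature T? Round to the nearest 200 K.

(t − 60)^(-0.1332) = 195/329.7 = 0.59145.
t − 60 = 0.59145^(1/-0.1332) = 0.59145^(-7.508) = 51.564, so t = 111.564.
T = 100·t = 11156 K → 11200 K to the nearest 200 K.

11200 K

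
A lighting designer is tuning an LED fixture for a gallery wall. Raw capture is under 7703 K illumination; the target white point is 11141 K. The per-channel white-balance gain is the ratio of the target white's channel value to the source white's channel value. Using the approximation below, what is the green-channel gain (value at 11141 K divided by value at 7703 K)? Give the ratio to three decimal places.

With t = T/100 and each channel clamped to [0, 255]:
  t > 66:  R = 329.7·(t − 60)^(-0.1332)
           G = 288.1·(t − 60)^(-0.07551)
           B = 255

At 7703 K (t = 77.03):
  G = 288.1·(77.03 − 60)^(-0.07551) = 288.1·17.03^(-0.07551) = 288.1·0.80729 = 232.581.
At 11141 K (t = 111.41):
  G = 288.1·(111.41 − 60)^(-0.07551) = 288.1·51.41^(-0.07551) = 288.1·0.74267 = 213.965.
Gain = 213.965 / 232.581 = 0.9200 → 0.920.

0.920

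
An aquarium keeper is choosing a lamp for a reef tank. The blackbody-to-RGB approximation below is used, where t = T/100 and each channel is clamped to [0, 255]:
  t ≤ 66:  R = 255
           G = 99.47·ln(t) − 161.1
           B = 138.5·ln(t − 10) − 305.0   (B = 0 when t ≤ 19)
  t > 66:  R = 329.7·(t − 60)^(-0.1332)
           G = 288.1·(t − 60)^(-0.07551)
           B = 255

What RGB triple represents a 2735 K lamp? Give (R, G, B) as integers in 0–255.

(255, 168, 90)

t = 2735/100 = 27.35; the t ≤ 66 branch applies.
R = 255 by definition for t ≤ 66.
G = 99.47·ln 27.35 − 161.1 = 99.47·3.3087 − 161.1 = 168.018.
B = 138.5·ln(27.35 − 10) − 305.0 = 138.5·ln 17.35 − 305.0 = 138.5·2.8536 − 305.0 = 90.223.
Rounded: (255, 168, 90).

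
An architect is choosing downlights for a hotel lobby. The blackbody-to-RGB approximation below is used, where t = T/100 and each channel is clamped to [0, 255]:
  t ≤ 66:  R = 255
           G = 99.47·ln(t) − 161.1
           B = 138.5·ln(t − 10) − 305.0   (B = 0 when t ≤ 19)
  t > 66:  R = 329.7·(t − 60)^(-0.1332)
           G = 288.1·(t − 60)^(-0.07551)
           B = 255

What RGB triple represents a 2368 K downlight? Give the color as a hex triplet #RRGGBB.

#FF9A39

t = 2368/100 = 23.68; the t ≤ 66 branch applies.
R = 255 by definition for t ≤ 66.
G = 99.47·ln 23.68 − 161.1 = 99.47·3.1646 − 161.1 = 153.686.
B = 138.5·ln(23.68 − 10) − 305.0 = 138.5·ln 13.68 − 305.0 = 138.5·2.6159 − 305.0 = 57.307.
Rounded: (255, 154, 57).
In hex: #FF9A39.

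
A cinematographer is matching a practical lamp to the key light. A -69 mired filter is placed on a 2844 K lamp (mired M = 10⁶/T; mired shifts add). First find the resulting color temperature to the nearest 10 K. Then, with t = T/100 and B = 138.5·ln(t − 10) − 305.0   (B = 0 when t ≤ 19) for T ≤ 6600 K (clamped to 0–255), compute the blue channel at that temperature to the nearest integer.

143

M_in = 10⁶/2844 = 351.62; M_out = 351.62 + (-69) = 282.62.
T_out = 10⁶/282.62 = 3538.4 K → 3540 K; t = 35.4.
B = 138.5·ln(35.4 − 10) − 305.0 = 138.5·ln 25.4 − 305.0 = 138.5·3.2347 − 305.0 = 143.013.
Rounded: 143.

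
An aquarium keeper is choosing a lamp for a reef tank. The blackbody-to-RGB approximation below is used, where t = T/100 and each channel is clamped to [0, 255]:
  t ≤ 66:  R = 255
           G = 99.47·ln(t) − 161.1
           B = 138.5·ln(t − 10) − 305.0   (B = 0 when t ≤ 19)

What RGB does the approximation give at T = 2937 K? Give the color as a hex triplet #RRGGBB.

t = 2937/100 = 29.37; the t ≤ 66 branch applies.
R = 255 by definition for t ≤ 66.
G = 99.47·ln 29.37 − 161.1 = 99.47·3.3800 − 161.1 = 175.106.
B = 138.5·ln(29.37 − 10) − 305.0 = 138.5·ln 19.37 − 305.0 = 138.5·2.9637 − 305.0 = 105.476.
Rounded: (255, 175, 105).
In hex: #FFAF69.

#FFAF69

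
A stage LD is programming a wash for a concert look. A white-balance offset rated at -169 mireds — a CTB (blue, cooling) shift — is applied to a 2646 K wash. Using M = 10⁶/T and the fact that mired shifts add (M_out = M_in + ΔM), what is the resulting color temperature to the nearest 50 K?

4800 K

M_in = 10⁶/2646 = 377.93 mireds.
M_out = 377.93 + (-169) = 208.93 mireds.
T_out = 10⁶/208.93 = 4786.3 K → 4800 K.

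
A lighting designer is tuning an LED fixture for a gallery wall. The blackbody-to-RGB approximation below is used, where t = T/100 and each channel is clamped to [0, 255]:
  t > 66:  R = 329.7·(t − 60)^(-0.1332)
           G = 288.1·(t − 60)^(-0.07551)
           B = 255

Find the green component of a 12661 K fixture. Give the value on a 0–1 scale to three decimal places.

t = 12661/100 = 126.61; the t > 66 branch applies.
G = 288.1·(126.61 − 60)^(-0.07551) = 288.1·66.61^(-0.07551) = 288.1·0.72829 = 209.820.
On a 0–1 scale: 209.820/255 = 0.8228 → 0.823.

0.823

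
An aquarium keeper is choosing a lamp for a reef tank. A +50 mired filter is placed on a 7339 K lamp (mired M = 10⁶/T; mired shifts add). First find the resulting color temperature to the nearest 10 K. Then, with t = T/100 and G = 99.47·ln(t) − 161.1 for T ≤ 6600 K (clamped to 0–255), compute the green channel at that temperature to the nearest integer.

M_in = 10⁶/7339 = 136.26; M_out = 136.26 + (+50) = 186.26.
T_out = 10⁶/186.26 = 5368.9 K → 5370 K; t = 53.7.
G = 99.47·ln 53.7 − 161.1 = 99.47·3.9834 − 161.1 = 235.130.
Rounded: 235.

235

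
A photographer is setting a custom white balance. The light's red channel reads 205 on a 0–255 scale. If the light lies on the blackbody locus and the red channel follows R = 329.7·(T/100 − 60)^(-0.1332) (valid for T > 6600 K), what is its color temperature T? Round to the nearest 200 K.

9600 K

(t − 60)^(-0.1332) = 205/329.7 = 0.62178.
t − 60 = 0.62178^(1/-0.1332) = 0.62178^(-7.508) = 35.423, so t = 95.423.
T = 100·t = 9542 K → 9600 K to the nearest 200 K.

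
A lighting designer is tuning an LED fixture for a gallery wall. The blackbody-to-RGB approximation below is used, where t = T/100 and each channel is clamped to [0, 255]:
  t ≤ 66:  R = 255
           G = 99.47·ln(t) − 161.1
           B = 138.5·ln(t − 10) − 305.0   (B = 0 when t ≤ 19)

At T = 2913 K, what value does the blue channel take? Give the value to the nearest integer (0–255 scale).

104

t = 2913/100 = 29.13; the t ≤ 66 branch applies.
B = 138.5·ln(29.13 − 10) − 305.0 = 138.5·ln 19.13 − 305.0 = 138.5·2.9513 − 305.0 = 103.749.
Rounded: 104.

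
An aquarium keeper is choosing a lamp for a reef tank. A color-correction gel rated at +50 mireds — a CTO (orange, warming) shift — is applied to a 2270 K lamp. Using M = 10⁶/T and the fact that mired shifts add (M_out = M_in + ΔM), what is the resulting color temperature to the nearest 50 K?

M_in = 10⁶/2270 = 440.53 mireds.
M_out = 440.53 + (+50) = 490.53 mireds.
T_out = 10⁶/490.53 = 2038.6 K → 2050 K.

2050 K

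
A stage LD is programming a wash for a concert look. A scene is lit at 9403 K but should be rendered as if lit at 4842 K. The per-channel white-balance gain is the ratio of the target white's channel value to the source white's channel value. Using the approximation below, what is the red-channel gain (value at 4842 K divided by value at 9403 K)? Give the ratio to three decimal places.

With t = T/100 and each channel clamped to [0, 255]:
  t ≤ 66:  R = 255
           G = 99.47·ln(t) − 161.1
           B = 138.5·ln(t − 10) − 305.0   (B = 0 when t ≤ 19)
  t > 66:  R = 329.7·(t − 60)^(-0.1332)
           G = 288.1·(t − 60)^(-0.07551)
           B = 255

1.237

At 9403 K (t = 94.03):
  R = 329.7·(94.03 − 60)^(-0.1332) = 329.7·34.03^(-0.1332) = 329.7·0.62511 = 206.099.
At 4842 K (t = 48.42):
  R = 255 by definition for t ≤ 66.
Gain = 255.000 / 206.099 = 1.2373 → 1.237.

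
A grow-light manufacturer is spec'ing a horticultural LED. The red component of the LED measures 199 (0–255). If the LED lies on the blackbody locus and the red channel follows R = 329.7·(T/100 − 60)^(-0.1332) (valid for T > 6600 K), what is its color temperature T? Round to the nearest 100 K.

10400 K

(t − 60)^(-0.1332) = 199/329.7 = 0.60358.
t − 60 = 0.60358^(1/-0.1332) = 0.60358^(-7.508) = 44.273, so t = 104.273.
T = 100·t = 10427 K → 10400 K to the nearest 100 K.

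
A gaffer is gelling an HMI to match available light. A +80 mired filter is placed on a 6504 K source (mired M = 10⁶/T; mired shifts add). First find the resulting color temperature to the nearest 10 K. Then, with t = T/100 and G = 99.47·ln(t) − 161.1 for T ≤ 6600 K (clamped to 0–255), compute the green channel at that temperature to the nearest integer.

213

M_in = 10⁶/6504 = 153.75; M_out = 153.75 + (+80) = 233.75.
T_out = 10⁶/233.75 = 4278.0 K → 4280 K; t = 42.8.
G = 99.47·ln 42.8 − 161.1 = 99.47·3.7565 − 161.1 = 212.563.
Rounded: 213.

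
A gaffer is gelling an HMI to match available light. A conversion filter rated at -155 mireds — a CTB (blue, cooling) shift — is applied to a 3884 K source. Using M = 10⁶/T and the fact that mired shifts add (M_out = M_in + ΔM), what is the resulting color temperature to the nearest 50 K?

M_in = 10⁶/3884 = 257.47 mireds.
M_out = 257.47 + (-155) = 102.47 mireds.
T_out = 10⁶/102.47 = 9759.3 K → 9750 K.

9750 K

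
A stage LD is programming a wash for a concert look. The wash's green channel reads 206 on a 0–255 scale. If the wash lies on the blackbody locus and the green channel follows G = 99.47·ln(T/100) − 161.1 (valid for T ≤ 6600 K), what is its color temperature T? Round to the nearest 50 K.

ln t = (206 + 161.1) / 99.47 = 3.6906.
t = e^3.6906 = 40.067.
T = 100·t = 4007 K → 4000 K to the nearest 50 K.

4000 K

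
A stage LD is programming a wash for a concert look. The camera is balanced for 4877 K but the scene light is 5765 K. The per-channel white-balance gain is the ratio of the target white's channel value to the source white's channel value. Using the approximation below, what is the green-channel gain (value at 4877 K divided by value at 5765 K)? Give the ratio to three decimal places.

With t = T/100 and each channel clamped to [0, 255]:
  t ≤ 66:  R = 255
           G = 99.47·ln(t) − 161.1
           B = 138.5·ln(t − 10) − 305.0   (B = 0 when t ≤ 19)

0.931

At 5765 K (t = 57.65):
  G = 99.47·ln 57.65 − 161.1 = 99.47·4.0544 − 161.1 = 242.190.
At 4877 K (t = 48.77):
  G = 99.47·ln 48.77 − 161.1 = 99.47·3.8871 − 161.1 = 225.551.
Gain = 225.551 / 242.190 = 0.9313 → 0.931.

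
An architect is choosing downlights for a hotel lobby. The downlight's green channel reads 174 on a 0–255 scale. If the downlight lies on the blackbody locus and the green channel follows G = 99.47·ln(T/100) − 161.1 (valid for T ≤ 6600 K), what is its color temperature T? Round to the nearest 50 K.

ln t = (174 + 161.1) / 99.47 = 3.3689.
t = e^3.3689 = 29.045.
T = 100·t = 2905 K → 2900 K to the nearest 50 K.

2900 K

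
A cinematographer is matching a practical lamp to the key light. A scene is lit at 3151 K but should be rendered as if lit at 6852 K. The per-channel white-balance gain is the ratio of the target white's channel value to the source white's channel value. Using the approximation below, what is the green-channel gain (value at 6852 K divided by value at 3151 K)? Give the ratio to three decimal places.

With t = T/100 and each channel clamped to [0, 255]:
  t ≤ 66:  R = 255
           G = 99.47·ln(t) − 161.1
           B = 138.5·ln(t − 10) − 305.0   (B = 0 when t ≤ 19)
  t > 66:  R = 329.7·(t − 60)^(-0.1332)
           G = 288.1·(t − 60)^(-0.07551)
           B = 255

At 3151 K (t = 31.51):
  G = 99.47·ln 31.51 − 161.1 = 99.47·3.4503 − 161.1 = 182.102.
At 6852 K (t = 68.52):
  G = 288.1·(68.52 − 60)^(-0.07551) = 288.1·8.52^(-0.07551) = 288.1·0.85063 = 245.068.
Gain = 245.068 / 182.102 = 1.3458 → 1.346.

1.346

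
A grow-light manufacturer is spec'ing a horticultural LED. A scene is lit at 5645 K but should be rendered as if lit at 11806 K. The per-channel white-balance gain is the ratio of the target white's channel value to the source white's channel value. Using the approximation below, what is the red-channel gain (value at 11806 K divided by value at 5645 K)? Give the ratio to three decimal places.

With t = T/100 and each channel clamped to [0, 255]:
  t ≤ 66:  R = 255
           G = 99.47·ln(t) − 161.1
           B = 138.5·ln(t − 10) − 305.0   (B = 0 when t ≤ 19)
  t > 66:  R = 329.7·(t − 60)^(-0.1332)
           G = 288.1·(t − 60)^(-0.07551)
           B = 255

At 5645 K (t = 56.45):
  R = 255 by definition for t ≤ 66.
At 11806 K (t = 118.06):
  R = 329.7·(118.06 − 60)^(-0.1332) = 329.7·58.06^(-0.1332) = 329.7·0.58217 = 191.942.
Gain = 191.942 / 255.000 = 0.7527 → 0.753.

0.753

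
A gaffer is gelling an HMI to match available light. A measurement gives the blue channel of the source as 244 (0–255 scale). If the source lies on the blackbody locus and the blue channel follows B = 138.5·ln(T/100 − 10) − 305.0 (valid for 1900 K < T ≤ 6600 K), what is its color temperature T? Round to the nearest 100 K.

6300 K

ln(t − 10) = (244 + 305.0) / 138.5 = 3.9639.
t − 10 = e^3.9639 = 52.662, so t = 62.662.
T = 100·t = 6266 K → 6300 K to the nearest 100 K.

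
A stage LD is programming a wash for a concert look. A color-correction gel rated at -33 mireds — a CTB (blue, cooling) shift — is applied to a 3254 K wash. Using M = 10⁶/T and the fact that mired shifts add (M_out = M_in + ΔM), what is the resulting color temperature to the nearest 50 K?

M_in = 10⁶/3254 = 307.31 mireds.
M_out = 307.31 + (-33) = 274.31 mireds.
T_out = 10⁶/274.31 = 3645.5 K → 3650 K.

3650 K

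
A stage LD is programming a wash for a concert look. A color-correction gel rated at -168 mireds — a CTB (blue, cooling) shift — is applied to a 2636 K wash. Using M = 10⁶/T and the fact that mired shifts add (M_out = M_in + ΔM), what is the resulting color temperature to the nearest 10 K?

M_in = 10⁶/2636 = 379.36 mireds.
M_out = 379.36 + (-168) = 211.36 mireds.
T_out = 10⁶/211.36 = 4731.2 K → 4730 K.

4730 K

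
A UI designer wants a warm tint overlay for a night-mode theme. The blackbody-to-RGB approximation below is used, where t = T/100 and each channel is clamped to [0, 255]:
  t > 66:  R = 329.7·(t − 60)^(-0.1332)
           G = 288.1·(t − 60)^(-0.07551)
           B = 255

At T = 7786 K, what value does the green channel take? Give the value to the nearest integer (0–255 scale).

t = 7786/100 = 77.86; the t > 66 branch applies.
G = 288.1·(77.86 − 60)^(-0.07551) = 288.1·17.86^(-0.07551) = 288.1·0.80440 = 231.747.
Rounded: 232.

232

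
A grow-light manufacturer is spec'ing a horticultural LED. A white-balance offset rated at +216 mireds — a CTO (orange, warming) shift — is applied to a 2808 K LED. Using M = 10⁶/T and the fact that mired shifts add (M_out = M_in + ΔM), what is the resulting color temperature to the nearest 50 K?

1750 K

M_in = 10⁶/2808 = 356.13 mireds.
M_out = 356.13 + (+216) = 572.13 mireds.
T_out = 10⁶/572.13 = 1747.9 K → 1750 K.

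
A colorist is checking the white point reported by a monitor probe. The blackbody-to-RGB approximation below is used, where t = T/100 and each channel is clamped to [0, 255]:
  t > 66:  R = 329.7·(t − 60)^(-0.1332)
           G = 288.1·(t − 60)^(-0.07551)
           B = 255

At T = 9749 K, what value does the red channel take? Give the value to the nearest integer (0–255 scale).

203

t = 9749/100 = 97.49; the t > 66 branch applies.
R = 329.7·(97.49 − 60)^(-0.1332) = 329.7·37.49^(-0.1332) = 329.7·0.61710 = 203.457.
Rounded: 203.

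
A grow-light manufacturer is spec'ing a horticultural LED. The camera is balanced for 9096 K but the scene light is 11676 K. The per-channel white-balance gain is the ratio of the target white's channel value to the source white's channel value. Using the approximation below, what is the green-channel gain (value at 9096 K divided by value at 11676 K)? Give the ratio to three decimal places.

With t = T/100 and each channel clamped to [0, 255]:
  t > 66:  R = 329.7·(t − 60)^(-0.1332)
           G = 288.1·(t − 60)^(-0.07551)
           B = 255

1.047

At 11676 K (t = 116.76):
  G = 288.1·(116.76 − 60)^(-0.07551) = 288.1·56.76^(-0.07551) = 288.1·0.73714 = 212.371.
At 9096 K (t = 90.96):
  G = 288.1·(90.96 − 60)^(-0.07551) = 288.1·30.96^(-0.07551) = 288.1·0.77167 = 222.317.
Gain = 222.317 / 212.371 = 1.0468 → 1.047.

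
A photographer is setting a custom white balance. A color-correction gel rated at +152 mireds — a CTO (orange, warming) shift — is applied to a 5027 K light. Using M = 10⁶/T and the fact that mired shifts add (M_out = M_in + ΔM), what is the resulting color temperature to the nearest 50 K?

2850 K

M_in = 10⁶/5027 = 198.93 mireds.
M_out = 198.93 + (+152) = 350.93 mireds.
T_out = 10⁶/350.93 = 2849.6 K → 2850 K.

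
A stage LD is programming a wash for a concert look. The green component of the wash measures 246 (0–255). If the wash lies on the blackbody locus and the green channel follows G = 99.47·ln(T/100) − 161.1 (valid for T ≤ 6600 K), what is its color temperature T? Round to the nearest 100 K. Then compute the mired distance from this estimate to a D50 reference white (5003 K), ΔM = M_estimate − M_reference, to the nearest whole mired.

-33 mireds

ln t = (246 + 161.1) / 99.47 = 4.0927.
t = e^4.0927 = 59.901.
T = 100·t = 5990 K → 6000 K to the nearest 100 K.
M_estimate = 10⁶/6000 = 166.67; M_reference = 10⁶/5003 = 199.88.
ΔM = 166.67 − 199.88 = -33.21 → -33 mireds.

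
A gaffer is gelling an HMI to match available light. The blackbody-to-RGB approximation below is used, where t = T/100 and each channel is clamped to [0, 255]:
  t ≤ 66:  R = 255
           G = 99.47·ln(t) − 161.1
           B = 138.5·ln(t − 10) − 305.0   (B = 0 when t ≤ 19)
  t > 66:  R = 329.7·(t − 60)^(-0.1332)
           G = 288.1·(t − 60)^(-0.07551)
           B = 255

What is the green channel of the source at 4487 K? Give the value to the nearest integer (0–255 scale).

217

t = 4487/100 = 44.87; the t ≤ 66 branch applies.
G = 99.47·ln 44.87 − 161.1 = 99.47·3.8038 − 161.1 = 217.261.
Rounded: 217.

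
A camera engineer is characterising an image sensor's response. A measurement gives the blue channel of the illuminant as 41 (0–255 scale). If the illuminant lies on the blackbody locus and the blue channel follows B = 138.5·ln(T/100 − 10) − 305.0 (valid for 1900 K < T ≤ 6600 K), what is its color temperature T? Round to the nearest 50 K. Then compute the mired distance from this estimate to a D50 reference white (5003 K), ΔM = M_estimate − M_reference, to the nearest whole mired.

ln(t − 10) = (41 + 305.0) / 138.5 = 2.4982.
t − 10 = e^2.4982 = 12.161, so t = 22.161.
T = 100·t = 2216 K → 2200 K to the nearest 50 K.
M_estimate = 10⁶/2200 = 454.55; M_reference = 10⁶/5003 = 199.88.
ΔM = 454.55 − 199.88 = 254.67 → +255 mireds.

+255 mireds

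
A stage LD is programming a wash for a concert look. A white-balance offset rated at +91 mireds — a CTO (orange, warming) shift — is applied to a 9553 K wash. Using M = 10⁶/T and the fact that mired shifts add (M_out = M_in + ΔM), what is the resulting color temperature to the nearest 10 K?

M_in = 10⁶/9553 = 104.68 mireds.
M_out = 104.68 + (+91) = 195.68 mireds.
T_out = 10⁶/195.68 = 5110.4 K → 5110 K.

5110 K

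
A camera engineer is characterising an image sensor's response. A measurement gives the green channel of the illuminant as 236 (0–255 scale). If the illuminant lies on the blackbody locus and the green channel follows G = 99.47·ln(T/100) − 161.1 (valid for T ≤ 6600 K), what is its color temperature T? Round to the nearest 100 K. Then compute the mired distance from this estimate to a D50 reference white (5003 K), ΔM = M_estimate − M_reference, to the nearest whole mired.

-15 mireds

ln t = (236 + 161.1) / 99.47 = 3.9922.
t = e^3.9922 = 54.172.
T = 100·t = 5417 K → 5400 K to the nearest 100 K.
M_estimate = 10⁶/5400 = 185.19; M_reference = 10⁶/5003 = 199.88.
ΔM = 185.19 − 199.88 = -14.69 → -15 mireds.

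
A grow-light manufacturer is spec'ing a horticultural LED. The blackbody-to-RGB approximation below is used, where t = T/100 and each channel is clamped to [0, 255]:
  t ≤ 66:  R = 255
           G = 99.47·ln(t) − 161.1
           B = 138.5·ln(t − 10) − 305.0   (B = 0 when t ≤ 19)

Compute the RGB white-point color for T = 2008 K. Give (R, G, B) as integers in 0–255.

(255, 137, 15)

t = 2008/100 = 20.08; the t ≤ 66 branch applies.
R = 255 by definition for t ≤ 66.
G = 99.47·ln 20.08 − 161.1 = 99.47·2.9997 − 161.1 = 137.283.
B = 138.5·ln(20.08 − 10) − 305.0 = 138.5·ln 10.08 − 305.0 = 138.5·2.3106 − 305.0 = 15.012.
Rounded: (255, 137, 15).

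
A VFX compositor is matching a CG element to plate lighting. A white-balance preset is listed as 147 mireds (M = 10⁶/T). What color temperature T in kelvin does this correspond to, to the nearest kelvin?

T = 10⁶ / 147 = 6802.72 K → 6803 K.

6803 K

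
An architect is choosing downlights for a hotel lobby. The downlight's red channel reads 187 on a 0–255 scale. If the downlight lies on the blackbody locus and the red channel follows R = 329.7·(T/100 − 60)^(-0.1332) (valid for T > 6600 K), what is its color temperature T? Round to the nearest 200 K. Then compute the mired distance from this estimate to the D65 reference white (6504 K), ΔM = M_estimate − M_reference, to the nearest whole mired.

-77 mireds

(t − 60)^(-0.1332) = 187/329.7 = 0.56718.
t − 60 = 0.56718^(1/-0.1332) = 0.56718^(-7.508) = 70.620, so t = 130.620.
T = 100·t = 13062 K → 13000 K to the nearest 200 K.
M_estimate = 10⁶/13000 = 76.92; M_reference = 10⁶/6504 = 153.75.
ΔM = 76.92 − 153.75 = -76.83 → -77 mireds.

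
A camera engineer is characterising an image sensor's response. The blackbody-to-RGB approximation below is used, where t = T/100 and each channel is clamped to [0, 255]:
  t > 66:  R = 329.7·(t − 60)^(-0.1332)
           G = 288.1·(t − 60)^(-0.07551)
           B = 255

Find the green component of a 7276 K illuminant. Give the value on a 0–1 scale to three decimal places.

0.932

t = 7276/100 = 72.76; the t > 66 branch applies.
G = 288.1·(72.76 − 60)^(-0.07551) = 288.1·12.76^(-0.07551) = 288.1·0.82508 = 237.706.
On a 0–1 scale: 237.706/255 = 0.9322 → 0.932.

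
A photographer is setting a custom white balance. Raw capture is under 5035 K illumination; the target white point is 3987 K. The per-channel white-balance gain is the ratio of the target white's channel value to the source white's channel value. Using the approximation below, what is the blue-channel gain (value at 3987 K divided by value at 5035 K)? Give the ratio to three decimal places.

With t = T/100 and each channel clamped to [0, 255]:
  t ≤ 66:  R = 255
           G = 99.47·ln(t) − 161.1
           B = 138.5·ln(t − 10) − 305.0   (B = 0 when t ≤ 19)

0.799

At 5035 K (t = 50.35):
  B = 138.5·ln(50.35 − 10) − 305.0 = 138.5·ln 40.35 − 305.0 = 138.5·3.6976 − 305.0 = 207.116.
At 3987 K (t = 39.87):
  B = 138.5·ln(39.87 − 10) − 305.0 = 138.5·ln 29.87 − 305.0 = 138.5·3.3969 − 305.0 = 165.464.
Gain = 165.464 / 207.116 = 0.7989 → 0.799.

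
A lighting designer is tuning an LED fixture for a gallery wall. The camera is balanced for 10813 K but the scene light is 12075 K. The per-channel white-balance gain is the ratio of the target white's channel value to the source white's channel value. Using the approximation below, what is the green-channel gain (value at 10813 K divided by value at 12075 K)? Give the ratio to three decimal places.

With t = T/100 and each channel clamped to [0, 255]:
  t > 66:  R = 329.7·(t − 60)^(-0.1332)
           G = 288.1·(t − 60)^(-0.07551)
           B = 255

At 12075 K (t = 120.75):
  G = 288.1·(120.75 − 60)^(-0.07551) = 288.1·60.75^(-0.07551) = 288.1·0.73337 = 211.285.
At 10813 K (t = 108.13):
  G = 288.1·(108.13 − 60)^(-0.07551) = 288.1·48.13^(-0.07551) = 288.1·0.74638 = 215.032.
Gain = 215.032 / 211.285 = 1.0177 → 1.018.

1.018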